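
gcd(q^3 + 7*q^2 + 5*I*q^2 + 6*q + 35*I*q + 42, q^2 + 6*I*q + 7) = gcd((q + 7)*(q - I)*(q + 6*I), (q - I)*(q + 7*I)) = q - I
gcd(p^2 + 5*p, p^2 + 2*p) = p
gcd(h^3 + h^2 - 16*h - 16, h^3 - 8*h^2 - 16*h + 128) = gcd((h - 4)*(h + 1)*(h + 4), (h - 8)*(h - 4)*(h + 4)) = h^2 - 16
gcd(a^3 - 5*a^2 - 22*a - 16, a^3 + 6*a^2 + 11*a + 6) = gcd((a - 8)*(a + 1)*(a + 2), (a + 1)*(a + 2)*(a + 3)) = a^2 + 3*a + 2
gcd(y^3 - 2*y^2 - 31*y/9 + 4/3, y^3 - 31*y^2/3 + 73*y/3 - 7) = y^2 - 10*y/3 + 1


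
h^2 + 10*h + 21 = (h + 3)*(h + 7)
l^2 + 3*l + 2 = (l + 1)*(l + 2)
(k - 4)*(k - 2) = k^2 - 6*k + 8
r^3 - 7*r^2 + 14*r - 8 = (r - 4)*(r - 2)*(r - 1)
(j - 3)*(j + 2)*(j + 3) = j^3 + 2*j^2 - 9*j - 18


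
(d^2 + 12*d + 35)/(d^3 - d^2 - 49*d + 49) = (d + 5)/(d^2 - 8*d + 7)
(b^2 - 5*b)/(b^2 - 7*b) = (b - 5)/(b - 7)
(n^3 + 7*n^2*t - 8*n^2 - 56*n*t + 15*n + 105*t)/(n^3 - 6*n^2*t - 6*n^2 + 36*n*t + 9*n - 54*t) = (-n^2 - 7*n*t + 5*n + 35*t)/(-n^2 + 6*n*t + 3*n - 18*t)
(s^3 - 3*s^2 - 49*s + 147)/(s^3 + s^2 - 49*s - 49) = (s - 3)/(s + 1)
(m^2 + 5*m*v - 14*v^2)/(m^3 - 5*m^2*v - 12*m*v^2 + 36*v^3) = (-m - 7*v)/(-m^2 + 3*m*v + 18*v^2)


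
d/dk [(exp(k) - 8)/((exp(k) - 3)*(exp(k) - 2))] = (-exp(2*k) + 16*exp(k) - 34)*exp(k)/(exp(4*k) - 10*exp(3*k) + 37*exp(2*k) - 60*exp(k) + 36)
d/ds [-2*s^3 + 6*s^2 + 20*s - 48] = -6*s^2 + 12*s + 20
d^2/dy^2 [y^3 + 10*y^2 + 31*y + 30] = 6*y + 20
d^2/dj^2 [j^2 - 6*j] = 2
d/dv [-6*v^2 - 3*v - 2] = -12*v - 3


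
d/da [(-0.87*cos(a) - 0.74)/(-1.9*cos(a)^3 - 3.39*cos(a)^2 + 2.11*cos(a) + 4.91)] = (3.306*cos(a)^3 + 7.1673*cos(a)^2 + 5.0172*cos(a) + 2.7103)*sin(a)/(3.61*cos(a)^6 + 12.882*cos(a)^5 + 3.4741*cos(a)^4 - 32.9638*cos(a)^3 - 28.8377*cos(a)^2 + 20.7202*cos(a) + 24.1081)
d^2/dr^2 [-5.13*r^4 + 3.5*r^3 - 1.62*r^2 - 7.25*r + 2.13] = -61.56*r^2 + 21.0*r - 3.24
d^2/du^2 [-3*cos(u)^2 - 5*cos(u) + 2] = 5*cos(u) + 6*cos(2*u)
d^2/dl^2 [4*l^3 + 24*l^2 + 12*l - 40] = 24*l + 48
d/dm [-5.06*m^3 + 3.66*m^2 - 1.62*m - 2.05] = -15.18*m^2 + 7.32*m - 1.62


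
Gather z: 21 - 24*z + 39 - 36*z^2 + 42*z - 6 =-36*z^2 + 18*z + 54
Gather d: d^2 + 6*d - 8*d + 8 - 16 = d^2 - 2*d - 8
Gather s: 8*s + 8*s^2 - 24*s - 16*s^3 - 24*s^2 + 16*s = -16*s^3 - 16*s^2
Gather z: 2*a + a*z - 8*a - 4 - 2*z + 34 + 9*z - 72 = -6*a + z*(a + 7) - 42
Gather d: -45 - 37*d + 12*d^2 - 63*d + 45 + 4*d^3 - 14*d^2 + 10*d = 4*d^3 - 2*d^2 - 90*d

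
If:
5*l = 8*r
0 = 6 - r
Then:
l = 48/5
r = 6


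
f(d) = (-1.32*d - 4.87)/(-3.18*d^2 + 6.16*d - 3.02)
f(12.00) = 0.05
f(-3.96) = -0.00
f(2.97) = 0.69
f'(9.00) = -0.01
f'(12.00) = -0.01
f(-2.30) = 0.05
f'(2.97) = -0.58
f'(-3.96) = 0.02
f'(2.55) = -1.13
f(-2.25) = 0.06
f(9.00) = 0.08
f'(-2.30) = 0.07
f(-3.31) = 0.01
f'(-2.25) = 0.08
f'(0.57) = 50.95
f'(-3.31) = 0.03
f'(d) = (-1.32*d - 4.87)*(6.36*d - 6.16)/(-3.18*d^2 + 6.16*d - 3.02)^2 - 1.32/(-3.18*d^2 + 6.16*d - 3.02)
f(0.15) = 2.34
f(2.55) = 1.03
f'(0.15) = 6.22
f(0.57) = 10.37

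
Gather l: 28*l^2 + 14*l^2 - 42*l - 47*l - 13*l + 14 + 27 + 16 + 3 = 42*l^2 - 102*l + 60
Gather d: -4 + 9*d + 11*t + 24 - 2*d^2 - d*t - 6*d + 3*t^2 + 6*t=-2*d^2 + d*(3 - t) + 3*t^2 + 17*t + 20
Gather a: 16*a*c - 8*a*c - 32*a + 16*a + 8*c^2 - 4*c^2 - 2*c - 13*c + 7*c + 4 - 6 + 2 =a*(8*c - 16) + 4*c^2 - 8*c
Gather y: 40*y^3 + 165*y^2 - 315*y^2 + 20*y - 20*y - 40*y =40*y^3 - 150*y^2 - 40*y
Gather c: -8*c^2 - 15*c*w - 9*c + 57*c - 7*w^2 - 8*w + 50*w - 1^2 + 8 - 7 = -8*c^2 + c*(48 - 15*w) - 7*w^2 + 42*w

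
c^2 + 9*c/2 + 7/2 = (c + 1)*(c + 7/2)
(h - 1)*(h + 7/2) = h^2 + 5*h/2 - 7/2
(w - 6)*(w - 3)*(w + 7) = w^3 - 2*w^2 - 45*w + 126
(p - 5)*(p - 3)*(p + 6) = p^3 - 2*p^2 - 33*p + 90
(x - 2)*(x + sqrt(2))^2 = x^3 - 2*x^2 + 2*sqrt(2)*x^2 - 4*sqrt(2)*x + 2*x - 4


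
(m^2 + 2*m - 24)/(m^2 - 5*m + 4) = (m + 6)/(m - 1)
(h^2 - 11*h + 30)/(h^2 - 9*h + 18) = (h - 5)/(h - 3)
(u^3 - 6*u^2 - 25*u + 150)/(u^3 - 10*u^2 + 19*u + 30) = (u + 5)/(u + 1)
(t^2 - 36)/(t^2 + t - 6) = (t^2 - 36)/(t^2 + t - 6)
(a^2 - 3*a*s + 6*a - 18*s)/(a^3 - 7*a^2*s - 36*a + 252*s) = (-a + 3*s)/(-a^2 + 7*a*s + 6*a - 42*s)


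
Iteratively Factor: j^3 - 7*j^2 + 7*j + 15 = (j + 1)*(j^2 - 8*j + 15) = (j - 5)*(j + 1)*(j - 3)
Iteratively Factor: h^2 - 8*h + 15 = (h - 3)*(h - 5)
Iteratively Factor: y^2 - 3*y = (y)*(y - 3)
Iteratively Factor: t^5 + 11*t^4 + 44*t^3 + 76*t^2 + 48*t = (t + 2)*(t^4 + 9*t^3 + 26*t^2 + 24*t) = (t + 2)^2*(t^3 + 7*t^2 + 12*t) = t*(t + 2)^2*(t^2 + 7*t + 12) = t*(t + 2)^2*(t + 3)*(t + 4)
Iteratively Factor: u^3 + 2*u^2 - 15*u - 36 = (u - 4)*(u^2 + 6*u + 9) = (u - 4)*(u + 3)*(u + 3)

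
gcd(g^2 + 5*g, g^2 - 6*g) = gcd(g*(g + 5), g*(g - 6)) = g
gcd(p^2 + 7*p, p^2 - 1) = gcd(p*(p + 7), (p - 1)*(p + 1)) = 1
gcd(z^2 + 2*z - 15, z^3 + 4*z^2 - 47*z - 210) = z + 5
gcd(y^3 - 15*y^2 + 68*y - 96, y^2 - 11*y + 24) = y^2 - 11*y + 24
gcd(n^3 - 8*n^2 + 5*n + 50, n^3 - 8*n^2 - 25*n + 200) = n - 5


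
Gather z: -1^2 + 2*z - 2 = 2*z - 3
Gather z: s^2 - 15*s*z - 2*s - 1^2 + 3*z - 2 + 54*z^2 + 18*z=s^2 - 2*s + 54*z^2 + z*(21 - 15*s) - 3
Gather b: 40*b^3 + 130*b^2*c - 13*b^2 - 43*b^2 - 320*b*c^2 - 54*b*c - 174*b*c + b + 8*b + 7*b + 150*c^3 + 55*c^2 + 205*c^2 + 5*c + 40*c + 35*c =40*b^3 + b^2*(130*c - 56) + b*(-320*c^2 - 228*c + 16) + 150*c^3 + 260*c^2 + 80*c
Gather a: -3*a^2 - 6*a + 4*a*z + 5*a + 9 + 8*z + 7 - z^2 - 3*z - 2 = -3*a^2 + a*(4*z - 1) - z^2 + 5*z + 14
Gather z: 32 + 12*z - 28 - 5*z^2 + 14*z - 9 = -5*z^2 + 26*z - 5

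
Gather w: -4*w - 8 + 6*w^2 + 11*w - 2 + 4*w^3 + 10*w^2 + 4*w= 4*w^3 + 16*w^2 + 11*w - 10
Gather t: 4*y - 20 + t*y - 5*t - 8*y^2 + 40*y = t*(y - 5) - 8*y^2 + 44*y - 20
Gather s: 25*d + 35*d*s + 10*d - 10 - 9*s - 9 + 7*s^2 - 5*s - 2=35*d + 7*s^2 + s*(35*d - 14) - 21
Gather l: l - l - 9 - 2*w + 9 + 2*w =0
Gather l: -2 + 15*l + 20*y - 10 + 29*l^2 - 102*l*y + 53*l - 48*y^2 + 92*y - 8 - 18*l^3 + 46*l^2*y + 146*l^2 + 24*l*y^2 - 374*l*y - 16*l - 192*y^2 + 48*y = -18*l^3 + l^2*(46*y + 175) + l*(24*y^2 - 476*y + 52) - 240*y^2 + 160*y - 20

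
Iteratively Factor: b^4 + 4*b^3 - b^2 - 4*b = (b - 1)*(b^3 + 5*b^2 + 4*b) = (b - 1)*(b + 1)*(b^2 + 4*b) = b*(b - 1)*(b + 1)*(b + 4)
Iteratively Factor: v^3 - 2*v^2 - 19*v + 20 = (v - 1)*(v^2 - v - 20) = (v - 1)*(v + 4)*(v - 5)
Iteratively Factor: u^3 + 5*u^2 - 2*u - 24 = (u + 4)*(u^2 + u - 6) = (u - 2)*(u + 4)*(u + 3)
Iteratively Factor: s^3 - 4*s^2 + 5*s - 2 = (s - 1)*(s^2 - 3*s + 2) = (s - 1)^2*(s - 2)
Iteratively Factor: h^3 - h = (h)*(h^2 - 1) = h*(h + 1)*(h - 1)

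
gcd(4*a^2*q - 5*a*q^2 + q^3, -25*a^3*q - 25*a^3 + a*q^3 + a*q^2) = 1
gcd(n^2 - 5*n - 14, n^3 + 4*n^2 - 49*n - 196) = n - 7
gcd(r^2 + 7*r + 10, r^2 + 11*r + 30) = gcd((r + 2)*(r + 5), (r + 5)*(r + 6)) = r + 5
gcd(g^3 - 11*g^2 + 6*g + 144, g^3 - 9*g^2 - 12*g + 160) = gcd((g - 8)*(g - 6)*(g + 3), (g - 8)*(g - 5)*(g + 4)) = g - 8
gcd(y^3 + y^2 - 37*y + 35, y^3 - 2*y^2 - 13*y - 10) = y - 5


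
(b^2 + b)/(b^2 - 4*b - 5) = b/(b - 5)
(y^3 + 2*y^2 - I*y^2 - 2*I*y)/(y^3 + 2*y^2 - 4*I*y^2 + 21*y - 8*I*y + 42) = y*(y - I)/(y^2 - 4*I*y + 21)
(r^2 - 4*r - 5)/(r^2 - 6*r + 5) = (r + 1)/(r - 1)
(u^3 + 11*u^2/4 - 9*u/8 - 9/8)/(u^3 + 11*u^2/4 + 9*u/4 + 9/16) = 2*(4*u^2 + 9*u - 9)/(8*u^2 + 18*u + 9)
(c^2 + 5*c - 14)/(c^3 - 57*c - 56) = (c - 2)/(c^2 - 7*c - 8)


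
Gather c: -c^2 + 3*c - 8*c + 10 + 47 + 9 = -c^2 - 5*c + 66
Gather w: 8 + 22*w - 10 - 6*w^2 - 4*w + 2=-6*w^2 + 18*w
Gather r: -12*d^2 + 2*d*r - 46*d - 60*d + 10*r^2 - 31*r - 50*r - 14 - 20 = -12*d^2 - 106*d + 10*r^2 + r*(2*d - 81) - 34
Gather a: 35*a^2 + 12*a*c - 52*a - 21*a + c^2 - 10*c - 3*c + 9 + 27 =35*a^2 + a*(12*c - 73) + c^2 - 13*c + 36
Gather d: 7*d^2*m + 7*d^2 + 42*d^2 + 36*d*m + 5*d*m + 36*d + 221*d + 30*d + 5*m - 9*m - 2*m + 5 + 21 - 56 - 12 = d^2*(7*m + 49) + d*(41*m + 287) - 6*m - 42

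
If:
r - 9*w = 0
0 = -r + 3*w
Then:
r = 0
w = 0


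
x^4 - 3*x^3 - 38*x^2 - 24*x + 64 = (x - 8)*(x - 1)*(x + 2)*(x + 4)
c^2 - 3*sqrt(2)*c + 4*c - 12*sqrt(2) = (c + 4)*(c - 3*sqrt(2))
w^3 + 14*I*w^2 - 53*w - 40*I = (w + I)*(w + 5*I)*(w + 8*I)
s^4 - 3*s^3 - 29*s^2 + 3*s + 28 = (s - 7)*(s - 1)*(s + 1)*(s + 4)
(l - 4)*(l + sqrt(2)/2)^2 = l^3 - 4*l^2 + sqrt(2)*l^2 - 4*sqrt(2)*l + l/2 - 2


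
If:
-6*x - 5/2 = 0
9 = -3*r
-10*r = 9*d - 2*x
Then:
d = 175/54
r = -3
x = -5/12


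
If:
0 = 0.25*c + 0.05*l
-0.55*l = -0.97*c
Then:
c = 0.00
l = 0.00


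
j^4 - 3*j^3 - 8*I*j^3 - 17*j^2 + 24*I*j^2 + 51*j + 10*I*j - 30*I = (j - 3)*(j - 5*I)*(j - 2*I)*(j - I)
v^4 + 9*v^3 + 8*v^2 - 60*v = v*(v - 2)*(v + 5)*(v + 6)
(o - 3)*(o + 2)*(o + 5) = o^3 + 4*o^2 - 11*o - 30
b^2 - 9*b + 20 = (b - 5)*(b - 4)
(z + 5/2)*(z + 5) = z^2 + 15*z/2 + 25/2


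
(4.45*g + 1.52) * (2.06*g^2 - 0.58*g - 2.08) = 9.167*g^3 + 0.5502*g^2 - 10.1376*g - 3.1616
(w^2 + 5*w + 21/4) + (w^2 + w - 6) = 2*w^2 + 6*w - 3/4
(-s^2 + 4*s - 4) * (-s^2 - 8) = s^4 - 4*s^3 + 12*s^2 - 32*s + 32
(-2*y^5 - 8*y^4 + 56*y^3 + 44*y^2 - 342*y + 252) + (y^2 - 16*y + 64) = -2*y^5 - 8*y^4 + 56*y^3 + 45*y^2 - 358*y + 316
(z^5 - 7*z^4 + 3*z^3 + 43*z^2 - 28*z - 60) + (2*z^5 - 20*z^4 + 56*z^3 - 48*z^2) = 3*z^5 - 27*z^4 + 59*z^3 - 5*z^2 - 28*z - 60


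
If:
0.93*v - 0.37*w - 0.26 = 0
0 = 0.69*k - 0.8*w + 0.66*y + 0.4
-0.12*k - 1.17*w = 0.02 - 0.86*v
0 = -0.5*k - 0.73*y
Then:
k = -0.53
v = 0.42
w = 0.34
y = 0.36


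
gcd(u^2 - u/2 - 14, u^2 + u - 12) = 1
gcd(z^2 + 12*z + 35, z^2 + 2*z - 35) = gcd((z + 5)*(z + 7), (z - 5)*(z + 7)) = z + 7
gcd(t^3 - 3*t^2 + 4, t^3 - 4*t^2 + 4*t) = t^2 - 4*t + 4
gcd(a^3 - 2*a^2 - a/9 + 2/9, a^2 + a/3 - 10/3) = 1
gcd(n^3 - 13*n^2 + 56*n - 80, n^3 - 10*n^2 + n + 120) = n - 5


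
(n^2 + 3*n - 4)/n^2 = 1 + 3/n - 4/n^2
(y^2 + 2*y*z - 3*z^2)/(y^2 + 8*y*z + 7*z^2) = (y^2 + 2*y*z - 3*z^2)/(y^2 + 8*y*z + 7*z^2)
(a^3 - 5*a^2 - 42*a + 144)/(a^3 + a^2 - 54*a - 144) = (a - 3)/(a + 3)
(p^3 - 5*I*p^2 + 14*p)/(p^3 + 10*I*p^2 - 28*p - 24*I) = p*(p - 7*I)/(p^2 + 8*I*p - 12)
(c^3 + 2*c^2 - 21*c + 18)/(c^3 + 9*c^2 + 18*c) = (c^2 - 4*c + 3)/(c*(c + 3))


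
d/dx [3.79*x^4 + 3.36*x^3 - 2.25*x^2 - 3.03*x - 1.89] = 15.16*x^3 + 10.08*x^2 - 4.5*x - 3.03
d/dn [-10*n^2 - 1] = -20*n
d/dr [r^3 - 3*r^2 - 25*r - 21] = 3*r^2 - 6*r - 25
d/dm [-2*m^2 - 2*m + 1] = -4*m - 2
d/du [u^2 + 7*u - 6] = 2*u + 7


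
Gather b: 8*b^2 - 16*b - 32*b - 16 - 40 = 8*b^2 - 48*b - 56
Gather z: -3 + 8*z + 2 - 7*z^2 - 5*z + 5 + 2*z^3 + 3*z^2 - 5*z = 2*z^3 - 4*z^2 - 2*z + 4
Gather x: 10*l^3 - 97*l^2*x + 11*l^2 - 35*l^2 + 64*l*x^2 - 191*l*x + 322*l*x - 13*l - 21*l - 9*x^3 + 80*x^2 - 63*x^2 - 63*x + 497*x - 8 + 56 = 10*l^3 - 24*l^2 - 34*l - 9*x^3 + x^2*(64*l + 17) + x*(-97*l^2 + 131*l + 434) + 48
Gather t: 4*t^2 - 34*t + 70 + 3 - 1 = 4*t^2 - 34*t + 72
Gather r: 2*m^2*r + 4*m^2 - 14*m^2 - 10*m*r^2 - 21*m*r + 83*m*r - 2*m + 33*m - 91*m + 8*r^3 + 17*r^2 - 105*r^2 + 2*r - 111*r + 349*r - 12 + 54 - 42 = -10*m^2 - 60*m + 8*r^3 + r^2*(-10*m - 88) + r*(2*m^2 + 62*m + 240)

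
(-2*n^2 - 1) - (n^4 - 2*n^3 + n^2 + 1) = -n^4 + 2*n^3 - 3*n^2 - 2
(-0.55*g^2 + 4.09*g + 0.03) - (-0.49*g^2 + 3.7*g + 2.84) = -0.0600000000000001*g^2 + 0.39*g - 2.81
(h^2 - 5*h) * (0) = 0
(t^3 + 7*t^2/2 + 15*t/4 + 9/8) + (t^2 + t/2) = t^3 + 9*t^2/2 + 17*t/4 + 9/8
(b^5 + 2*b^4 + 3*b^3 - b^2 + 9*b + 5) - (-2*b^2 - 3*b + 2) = b^5 + 2*b^4 + 3*b^3 + b^2 + 12*b + 3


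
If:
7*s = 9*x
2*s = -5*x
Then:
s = 0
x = 0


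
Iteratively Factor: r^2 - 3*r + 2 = (r - 2)*(r - 1)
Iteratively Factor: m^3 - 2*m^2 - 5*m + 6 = (m - 3)*(m^2 + m - 2) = (m - 3)*(m - 1)*(m + 2)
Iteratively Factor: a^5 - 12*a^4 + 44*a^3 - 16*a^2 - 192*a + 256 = (a - 2)*(a^4 - 10*a^3 + 24*a^2 + 32*a - 128) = (a - 2)*(a + 2)*(a^3 - 12*a^2 + 48*a - 64) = (a - 4)*(a - 2)*(a + 2)*(a^2 - 8*a + 16) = (a - 4)^2*(a - 2)*(a + 2)*(a - 4)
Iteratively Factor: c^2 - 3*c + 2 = (c - 1)*(c - 2)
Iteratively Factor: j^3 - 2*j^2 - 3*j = (j - 3)*(j^2 + j) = (j - 3)*(j + 1)*(j)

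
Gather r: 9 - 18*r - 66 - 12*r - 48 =-30*r - 105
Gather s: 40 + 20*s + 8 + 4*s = 24*s + 48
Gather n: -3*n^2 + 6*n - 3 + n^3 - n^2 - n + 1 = n^3 - 4*n^2 + 5*n - 2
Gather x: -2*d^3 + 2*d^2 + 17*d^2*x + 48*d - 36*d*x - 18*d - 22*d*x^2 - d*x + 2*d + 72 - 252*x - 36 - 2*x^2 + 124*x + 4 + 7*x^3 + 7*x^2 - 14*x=-2*d^3 + 2*d^2 + 32*d + 7*x^3 + x^2*(5 - 22*d) + x*(17*d^2 - 37*d - 142) + 40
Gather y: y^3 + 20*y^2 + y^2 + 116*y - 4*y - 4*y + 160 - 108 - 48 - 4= y^3 + 21*y^2 + 108*y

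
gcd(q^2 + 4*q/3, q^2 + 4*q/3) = q^2 + 4*q/3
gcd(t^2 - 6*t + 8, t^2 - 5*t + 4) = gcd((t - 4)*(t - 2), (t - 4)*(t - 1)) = t - 4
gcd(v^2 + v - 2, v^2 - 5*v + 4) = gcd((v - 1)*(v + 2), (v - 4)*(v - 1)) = v - 1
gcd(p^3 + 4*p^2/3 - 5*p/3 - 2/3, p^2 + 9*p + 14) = p + 2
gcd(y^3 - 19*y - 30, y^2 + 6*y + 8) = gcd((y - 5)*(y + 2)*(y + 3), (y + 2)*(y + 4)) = y + 2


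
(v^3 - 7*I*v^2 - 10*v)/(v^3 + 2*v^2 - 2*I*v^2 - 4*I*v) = (v - 5*I)/(v + 2)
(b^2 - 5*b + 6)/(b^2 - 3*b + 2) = (b - 3)/(b - 1)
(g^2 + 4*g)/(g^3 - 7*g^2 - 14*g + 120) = g/(g^2 - 11*g + 30)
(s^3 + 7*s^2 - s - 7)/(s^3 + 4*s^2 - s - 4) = (s + 7)/(s + 4)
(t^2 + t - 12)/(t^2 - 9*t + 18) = (t + 4)/(t - 6)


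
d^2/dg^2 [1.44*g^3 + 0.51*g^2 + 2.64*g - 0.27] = 8.64*g + 1.02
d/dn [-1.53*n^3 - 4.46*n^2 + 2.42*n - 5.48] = -4.59*n^2 - 8.92*n + 2.42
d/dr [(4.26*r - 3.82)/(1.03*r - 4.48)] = (67.872896 - 15.604706*r)/(1.03*r - 4.48)^3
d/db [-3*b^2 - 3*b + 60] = -6*b - 3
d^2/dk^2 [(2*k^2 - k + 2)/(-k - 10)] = -424/(k^3 + 30*k^2 + 300*k + 1000)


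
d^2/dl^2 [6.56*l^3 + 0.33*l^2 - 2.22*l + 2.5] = 39.36*l + 0.66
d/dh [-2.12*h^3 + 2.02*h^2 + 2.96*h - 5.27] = -6.36*h^2 + 4.04*h + 2.96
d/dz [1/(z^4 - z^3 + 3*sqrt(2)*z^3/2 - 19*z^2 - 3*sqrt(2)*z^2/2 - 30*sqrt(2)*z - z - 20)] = 2*(-8*z^3 - 9*sqrt(2)*z^2 + 6*z^2 + 6*sqrt(2)*z + 76*z + 2 + 60*sqrt(2))/(-2*z^4 - 3*sqrt(2)*z^3 + 2*z^3 + 3*sqrt(2)*z^2 + 38*z^2 + 2*z + 60*sqrt(2)*z + 40)^2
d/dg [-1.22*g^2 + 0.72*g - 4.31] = 0.72 - 2.44*g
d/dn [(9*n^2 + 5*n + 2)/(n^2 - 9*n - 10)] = 2*(-43*n^2 - 92*n - 16)/(n^4 - 18*n^3 + 61*n^2 + 180*n + 100)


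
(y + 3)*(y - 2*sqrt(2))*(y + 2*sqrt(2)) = y^3 + 3*y^2 - 8*y - 24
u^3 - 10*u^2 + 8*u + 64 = (u - 8)*(u - 4)*(u + 2)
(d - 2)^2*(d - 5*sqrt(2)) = d^3 - 5*sqrt(2)*d^2 - 4*d^2 + 4*d + 20*sqrt(2)*d - 20*sqrt(2)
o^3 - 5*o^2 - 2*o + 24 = (o - 4)*(o - 3)*(o + 2)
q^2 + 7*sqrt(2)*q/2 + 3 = (q + sqrt(2)/2)*(q + 3*sqrt(2))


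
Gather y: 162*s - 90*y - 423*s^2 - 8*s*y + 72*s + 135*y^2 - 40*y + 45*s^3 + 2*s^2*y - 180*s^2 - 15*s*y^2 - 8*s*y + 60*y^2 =45*s^3 - 603*s^2 + 234*s + y^2*(195 - 15*s) + y*(2*s^2 - 16*s - 130)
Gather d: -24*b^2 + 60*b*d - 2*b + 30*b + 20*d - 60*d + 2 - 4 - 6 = -24*b^2 + 28*b + d*(60*b - 40) - 8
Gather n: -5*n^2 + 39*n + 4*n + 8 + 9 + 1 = -5*n^2 + 43*n + 18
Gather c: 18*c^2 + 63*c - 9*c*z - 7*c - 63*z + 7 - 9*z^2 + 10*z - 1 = 18*c^2 + c*(56 - 9*z) - 9*z^2 - 53*z + 6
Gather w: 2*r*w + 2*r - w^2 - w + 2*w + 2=2*r - w^2 + w*(2*r + 1) + 2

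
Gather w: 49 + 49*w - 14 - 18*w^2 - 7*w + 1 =-18*w^2 + 42*w + 36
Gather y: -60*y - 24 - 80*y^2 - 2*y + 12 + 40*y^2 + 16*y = -40*y^2 - 46*y - 12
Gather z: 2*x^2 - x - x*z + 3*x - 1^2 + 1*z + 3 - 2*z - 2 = 2*x^2 + 2*x + z*(-x - 1)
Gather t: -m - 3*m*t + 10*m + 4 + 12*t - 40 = 9*m + t*(12 - 3*m) - 36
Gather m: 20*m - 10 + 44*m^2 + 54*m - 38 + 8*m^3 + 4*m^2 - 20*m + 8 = 8*m^3 + 48*m^2 + 54*m - 40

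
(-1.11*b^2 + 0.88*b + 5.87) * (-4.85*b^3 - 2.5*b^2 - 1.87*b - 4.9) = 5.3835*b^5 - 1.493*b^4 - 28.5938*b^3 - 10.8816*b^2 - 15.2889*b - 28.763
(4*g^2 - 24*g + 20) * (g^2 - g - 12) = 4*g^4 - 28*g^3 - 4*g^2 + 268*g - 240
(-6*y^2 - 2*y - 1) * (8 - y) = 6*y^3 - 46*y^2 - 15*y - 8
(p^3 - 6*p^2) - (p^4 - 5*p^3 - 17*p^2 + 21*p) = -p^4 + 6*p^3 + 11*p^2 - 21*p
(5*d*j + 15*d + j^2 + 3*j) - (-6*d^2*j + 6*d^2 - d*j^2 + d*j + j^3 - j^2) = 6*d^2*j - 6*d^2 + d*j^2 + 4*d*j + 15*d - j^3 + 2*j^2 + 3*j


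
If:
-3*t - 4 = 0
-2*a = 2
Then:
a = -1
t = -4/3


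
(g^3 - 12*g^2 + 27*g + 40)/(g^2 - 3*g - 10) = (g^2 - 7*g - 8)/(g + 2)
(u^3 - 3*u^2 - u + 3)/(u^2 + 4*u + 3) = (u^2 - 4*u + 3)/(u + 3)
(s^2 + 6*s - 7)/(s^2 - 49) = (s - 1)/(s - 7)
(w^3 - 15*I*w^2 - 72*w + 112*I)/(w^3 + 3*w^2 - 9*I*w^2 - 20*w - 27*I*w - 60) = (w^2 - 11*I*w - 28)/(w^2 + w*(3 - 5*I) - 15*I)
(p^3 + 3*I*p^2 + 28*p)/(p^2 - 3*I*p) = (p^2 + 3*I*p + 28)/(p - 3*I)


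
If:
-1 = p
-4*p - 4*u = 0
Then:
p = -1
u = 1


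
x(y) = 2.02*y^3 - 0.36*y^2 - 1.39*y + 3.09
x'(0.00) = -1.39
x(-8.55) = -1273.90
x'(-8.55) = 447.77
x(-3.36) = -72.93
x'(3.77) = 82.03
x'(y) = 6.06*y^2 - 0.72*y - 1.39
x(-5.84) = -403.41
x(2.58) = 31.80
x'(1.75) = 15.91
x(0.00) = 3.09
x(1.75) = 10.38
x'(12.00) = 862.61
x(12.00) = 3425.13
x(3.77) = 100.97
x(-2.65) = -33.35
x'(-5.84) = 209.49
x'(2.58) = 37.09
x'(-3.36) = 69.44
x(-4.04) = -130.37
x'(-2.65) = 43.07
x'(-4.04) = 100.43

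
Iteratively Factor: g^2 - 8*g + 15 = (g - 5)*(g - 3)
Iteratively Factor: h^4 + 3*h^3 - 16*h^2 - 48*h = (h)*(h^3 + 3*h^2 - 16*h - 48) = h*(h + 3)*(h^2 - 16) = h*(h + 3)*(h + 4)*(h - 4)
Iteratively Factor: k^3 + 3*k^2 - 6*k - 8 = (k - 2)*(k^2 + 5*k + 4) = (k - 2)*(k + 4)*(k + 1)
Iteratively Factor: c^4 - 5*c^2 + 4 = (c + 1)*(c^3 - c^2 - 4*c + 4) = (c + 1)*(c + 2)*(c^2 - 3*c + 2) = (c - 2)*(c + 1)*(c + 2)*(c - 1)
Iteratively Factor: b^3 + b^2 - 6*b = (b - 2)*(b^2 + 3*b) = (b - 2)*(b + 3)*(b)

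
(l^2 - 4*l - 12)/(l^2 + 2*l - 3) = (l^2 - 4*l - 12)/(l^2 + 2*l - 3)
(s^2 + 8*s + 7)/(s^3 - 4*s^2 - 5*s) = (s + 7)/(s*(s - 5))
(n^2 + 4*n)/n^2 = (n + 4)/n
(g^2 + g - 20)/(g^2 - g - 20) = (-g^2 - g + 20)/(-g^2 + g + 20)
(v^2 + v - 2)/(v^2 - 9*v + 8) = (v + 2)/(v - 8)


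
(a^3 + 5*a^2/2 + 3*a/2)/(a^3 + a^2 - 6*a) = (a^2 + 5*a/2 + 3/2)/(a^2 + a - 6)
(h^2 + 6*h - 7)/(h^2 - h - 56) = (h - 1)/(h - 8)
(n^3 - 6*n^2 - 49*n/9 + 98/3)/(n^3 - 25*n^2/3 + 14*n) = (n + 7/3)/n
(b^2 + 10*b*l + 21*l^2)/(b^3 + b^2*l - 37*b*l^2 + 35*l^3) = (b + 3*l)/(b^2 - 6*b*l + 5*l^2)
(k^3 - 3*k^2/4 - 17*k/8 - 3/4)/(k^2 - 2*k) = k + 5/4 + 3/(8*k)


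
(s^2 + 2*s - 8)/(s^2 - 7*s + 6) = (s^2 + 2*s - 8)/(s^2 - 7*s + 6)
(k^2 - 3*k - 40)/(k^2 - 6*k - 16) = (k + 5)/(k + 2)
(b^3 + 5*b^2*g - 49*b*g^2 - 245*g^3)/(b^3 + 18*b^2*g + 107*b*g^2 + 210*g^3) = (b - 7*g)/(b + 6*g)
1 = 1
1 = 1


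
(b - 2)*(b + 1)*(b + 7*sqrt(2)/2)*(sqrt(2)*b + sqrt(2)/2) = sqrt(2)*b^4 - sqrt(2)*b^3/2 + 7*b^3 - 5*sqrt(2)*b^2/2 - 7*b^2/2 - 35*b/2 - sqrt(2)*b - 7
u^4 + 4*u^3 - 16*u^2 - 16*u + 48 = (u - 2)^2*(u + 2)*(u + 6)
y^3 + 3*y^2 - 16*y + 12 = (y - 2)*(y - 1)*(y + 6)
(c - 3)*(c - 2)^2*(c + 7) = c^4 - 33*c^2 + 100*c - 84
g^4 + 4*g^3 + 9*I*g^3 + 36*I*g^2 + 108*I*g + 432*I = (g + 4)*(g - 3*I)*(g + 6*I)^2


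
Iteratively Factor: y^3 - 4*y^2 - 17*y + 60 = (y - 5)*(y^2 + y - 12) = (y - 5)*(y + 4)*(y - 3)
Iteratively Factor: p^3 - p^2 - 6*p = (p + 2)*(p^2 - 3*p) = p*(p + 2)*(p - 3)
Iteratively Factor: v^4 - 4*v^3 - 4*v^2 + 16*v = (v - 4)*(v^3 - 4*v) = (v - 4)*(v - 2)*(v^2 + 2*v) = v*(v - 4)*(v - 2)*(v + 2)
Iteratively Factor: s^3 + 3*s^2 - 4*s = (s - 1)*(s^2 + 4*s) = (s - 1)*(s + 4)*(s)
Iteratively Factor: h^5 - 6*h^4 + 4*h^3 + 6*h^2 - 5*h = (h - 1)*(h^4 - 5*h^3 - h^2 + 5*h) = (h - 1)^2*(h^3 - 4*h^2 - 5*h) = h*(h - 1)^2*(h^2 - 4*h - 5) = h*(h - 1)^2*(h + 1)*(h - 5)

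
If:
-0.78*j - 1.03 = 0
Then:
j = -1.32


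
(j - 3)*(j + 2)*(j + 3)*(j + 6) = j^4 + 8*j^3 + 3*j^2 - 72*j - 108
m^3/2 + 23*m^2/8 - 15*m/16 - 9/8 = (m/2 + 1/4)*(m - 3/4)*(m + 6)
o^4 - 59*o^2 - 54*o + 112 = (o - 8)*(o - 1)*(o + 2)*(o + 7)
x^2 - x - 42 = (x - 7)*(x + 6)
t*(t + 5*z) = t^2 + 5*t*z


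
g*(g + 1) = g^2 + g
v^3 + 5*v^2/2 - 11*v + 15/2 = (v - 3/2)*(v - 1)*(v + 5)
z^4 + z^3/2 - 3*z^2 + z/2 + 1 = (z - 1)^2*(z + 1/2)*(z + 2)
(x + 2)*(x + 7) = x^2 + 9*x + 14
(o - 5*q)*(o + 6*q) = o^2 + o*q - 30*q^2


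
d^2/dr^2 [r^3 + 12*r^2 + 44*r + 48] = 6*r + 24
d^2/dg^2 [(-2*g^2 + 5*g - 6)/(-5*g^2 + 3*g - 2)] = 2*(-95*g^3 + 390*g^2 - 120*g - 28)/(125*g^6 - 225*g^5 + 285*g^4 - 207*g^3 + 114*g^2 - 36*g + 8)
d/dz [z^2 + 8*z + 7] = 2*z + 8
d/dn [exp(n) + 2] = exp(n)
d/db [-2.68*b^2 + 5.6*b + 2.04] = 5.6 - 5.36*b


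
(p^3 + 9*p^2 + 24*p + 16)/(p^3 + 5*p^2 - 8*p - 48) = (p + 1)/(p - 3)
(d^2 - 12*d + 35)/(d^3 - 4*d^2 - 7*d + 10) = (d - 7)/(d^2 + d - 2)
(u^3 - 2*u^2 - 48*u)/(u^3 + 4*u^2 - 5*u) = (u^2 - 2*u - 48)/(u^2 + 4*u - 5)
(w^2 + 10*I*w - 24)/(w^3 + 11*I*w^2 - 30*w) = (w + 4*I)/(w*(w + 5*I))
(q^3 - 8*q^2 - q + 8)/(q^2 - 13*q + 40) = (q^2 - 1)/(q - 5)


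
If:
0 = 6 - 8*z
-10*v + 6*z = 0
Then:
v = 9/20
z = 3/4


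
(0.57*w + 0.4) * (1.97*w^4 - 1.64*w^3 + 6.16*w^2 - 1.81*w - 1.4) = 1.1229*w^5 - 0.1468*w^4 + 2.8552*w^3 + 1.4323*w^2 - 1.522*w - 0.56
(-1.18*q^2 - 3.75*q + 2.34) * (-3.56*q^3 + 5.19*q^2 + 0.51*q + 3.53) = 4.2008*q^5 + 7.2258*q^4 - 28.3947*q^3 + 6.0667*q^2 - 12.0441*q + 8.2602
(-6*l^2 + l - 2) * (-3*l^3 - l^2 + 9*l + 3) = 18*l^5 + 3*l^4 - 49*l^3 - 7*l^2 - 15*l - 6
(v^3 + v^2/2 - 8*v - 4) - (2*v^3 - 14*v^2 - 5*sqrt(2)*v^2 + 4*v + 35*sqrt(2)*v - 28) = -v^3 + 5*sqrt(2)*v^2 + 29*v^2/2 - 35*sqrt(2)*v - 12*v + 24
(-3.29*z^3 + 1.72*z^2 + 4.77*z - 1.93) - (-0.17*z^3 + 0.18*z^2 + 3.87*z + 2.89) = -3.12*z^3 + 1.54*z^2 + 0.899999999999999*z - 4.82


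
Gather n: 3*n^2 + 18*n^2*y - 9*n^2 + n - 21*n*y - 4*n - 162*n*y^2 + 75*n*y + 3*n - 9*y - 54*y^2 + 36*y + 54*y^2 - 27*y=n^2*(18*y - 6) + n*(-162*y^2 + 54*y)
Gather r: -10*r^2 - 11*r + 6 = -10*r^2 - 11*r + 6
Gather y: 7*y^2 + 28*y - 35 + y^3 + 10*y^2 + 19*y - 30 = y^3 + 17*y^2 + 47*y - 65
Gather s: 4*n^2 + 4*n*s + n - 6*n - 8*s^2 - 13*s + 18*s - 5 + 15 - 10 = 4*n^2 - 5*n - 8*s^2 + s*(4*n + 5)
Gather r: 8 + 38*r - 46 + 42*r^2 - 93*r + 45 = 42*r^2 - 55*r + 7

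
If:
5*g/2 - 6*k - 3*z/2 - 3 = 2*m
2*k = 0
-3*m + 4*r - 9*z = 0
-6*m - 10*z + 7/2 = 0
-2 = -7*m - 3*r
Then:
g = 2869/2080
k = 0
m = -29/416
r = 345/416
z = 163/416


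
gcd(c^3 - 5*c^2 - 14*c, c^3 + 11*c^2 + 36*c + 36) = c + 2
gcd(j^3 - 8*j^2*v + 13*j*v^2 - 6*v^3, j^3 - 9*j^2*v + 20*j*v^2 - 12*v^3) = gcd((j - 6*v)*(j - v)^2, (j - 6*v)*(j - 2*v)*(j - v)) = j^2 - 7*j*v + 6*v^2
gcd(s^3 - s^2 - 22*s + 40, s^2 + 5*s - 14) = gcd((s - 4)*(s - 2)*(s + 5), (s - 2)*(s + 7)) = s - 2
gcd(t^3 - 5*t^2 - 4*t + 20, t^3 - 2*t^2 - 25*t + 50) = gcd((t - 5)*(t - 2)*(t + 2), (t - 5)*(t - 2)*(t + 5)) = t^2 - 7*t + 10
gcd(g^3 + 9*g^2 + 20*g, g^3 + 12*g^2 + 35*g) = g^2 + 5*g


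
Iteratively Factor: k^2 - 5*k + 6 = (k - 3)*(k - 2)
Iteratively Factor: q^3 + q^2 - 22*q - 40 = (q + 2)*(q^2 - q - 20) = (q - 5)*(q + 2)*(q + 4)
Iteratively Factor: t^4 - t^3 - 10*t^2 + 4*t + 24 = (t - 2)*(t^3 + t^2 - 8*t - 12) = (t - 3)*(t - 2)*(t^2 + 4*t + 4) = (t - 3)*(t - 2)*(t + 2)*(t + 2)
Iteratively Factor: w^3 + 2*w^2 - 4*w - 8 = (w + 2)*(w^2 - 4) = (w + 2)^2*(w - 2)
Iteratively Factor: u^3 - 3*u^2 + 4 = (u - 2)*(u^2 - u - 2) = (u - 2)*(u + 1)*(u - 2)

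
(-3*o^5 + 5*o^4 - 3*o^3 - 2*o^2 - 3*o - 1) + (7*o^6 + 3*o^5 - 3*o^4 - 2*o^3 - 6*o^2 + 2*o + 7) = 7*o^6 + 2*o^4 - 5*o^3 - 8*o^2 - o + 6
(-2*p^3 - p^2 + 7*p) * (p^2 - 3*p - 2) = -2*p^5 + 5*p^4 + 14*p^3 - 19*p^2 - 14*p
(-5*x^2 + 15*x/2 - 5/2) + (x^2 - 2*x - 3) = -4*x^2 + 11*x/2 - 11/2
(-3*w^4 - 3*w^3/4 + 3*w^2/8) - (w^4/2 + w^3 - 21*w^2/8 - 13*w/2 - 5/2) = -7*w^4/2 - 7*w^3/4 + 3*w^2 + 13*w/2 + 5/2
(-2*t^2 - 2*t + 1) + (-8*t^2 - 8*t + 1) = -10*t^2 - 10*t + 2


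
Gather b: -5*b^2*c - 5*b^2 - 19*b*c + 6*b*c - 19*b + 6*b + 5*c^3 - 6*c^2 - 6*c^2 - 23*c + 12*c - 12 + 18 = b^2*(-5*c - 5) + b*(-13*c - 13) + 5*c^3 - 12*c^2 - 11*c + 6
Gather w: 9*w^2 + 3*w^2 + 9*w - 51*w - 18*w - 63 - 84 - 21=12*w^2 - 60*w - 168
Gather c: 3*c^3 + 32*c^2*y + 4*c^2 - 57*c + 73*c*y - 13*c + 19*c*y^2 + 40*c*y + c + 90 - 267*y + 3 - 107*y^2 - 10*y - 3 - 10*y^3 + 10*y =3*c^3 + c^2*(32*y + 4) + c*(19*y^2 + 113*y - 69) - 10*y^3 - 107*y^2 - 267*y + 90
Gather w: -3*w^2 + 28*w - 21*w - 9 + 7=-3*w^2 + 7*w - 2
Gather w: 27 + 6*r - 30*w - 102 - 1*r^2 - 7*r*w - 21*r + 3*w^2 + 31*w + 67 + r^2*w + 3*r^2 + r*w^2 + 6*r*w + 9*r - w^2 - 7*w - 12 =2*r^2 - 6*r + w^2*(r + 2) + w*(r^2 - r - 6) - 20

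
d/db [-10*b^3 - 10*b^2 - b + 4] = -30*b^2 - 20*b - 1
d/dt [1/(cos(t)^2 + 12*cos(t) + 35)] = 2*(cos(t) + 6)*sin(t)/(cos(t)^2 + 12*cos(t) + 35)^2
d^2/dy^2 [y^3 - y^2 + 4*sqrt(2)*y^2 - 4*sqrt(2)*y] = 6*y - 2 + 8*sqrt(2)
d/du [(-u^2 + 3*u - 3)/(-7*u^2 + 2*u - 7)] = (19*u^2 - 28*u - 15)/(49*u^4 - 28*u^3 + 102*u^2 - 28*u + 49)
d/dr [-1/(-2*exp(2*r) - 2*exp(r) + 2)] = (-exp(r) - 1/2)*exp(r)/(exp(2*r) + exp(r) - 1)^2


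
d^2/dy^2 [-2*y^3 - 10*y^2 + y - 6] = -12*y - 20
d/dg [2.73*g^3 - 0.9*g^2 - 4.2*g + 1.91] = 8.19*g^2 - 1.8*g - 4.2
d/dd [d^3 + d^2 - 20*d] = 3*d^2 + 2*d - 20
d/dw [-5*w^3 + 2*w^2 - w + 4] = -15*w^2 + 4*w - 1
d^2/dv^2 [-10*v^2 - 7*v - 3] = -20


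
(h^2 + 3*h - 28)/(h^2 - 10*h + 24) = (h + 7)/(h - 6)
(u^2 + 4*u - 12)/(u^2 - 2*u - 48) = (u - 2)/(u - 8)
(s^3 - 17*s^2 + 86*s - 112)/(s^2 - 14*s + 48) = (s^2 - 9*s + 14)/(s - 6)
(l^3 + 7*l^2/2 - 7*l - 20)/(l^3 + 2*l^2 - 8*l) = (l^2 - l/2 - 5)/(l*(l - 2))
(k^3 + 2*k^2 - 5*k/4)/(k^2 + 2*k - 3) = k*(4*k^2 + 8*k - 5)/(4*(k^2 + 2*k - 3))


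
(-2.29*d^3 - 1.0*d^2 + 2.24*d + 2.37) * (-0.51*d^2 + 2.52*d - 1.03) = 1.1679*d^5 - 5.2608*d^4 - 1.3037*d^3 + 5.4661*d^2 + 3.6652*d - 2.4411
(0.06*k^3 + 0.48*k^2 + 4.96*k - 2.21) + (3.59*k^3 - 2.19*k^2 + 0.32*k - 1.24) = 3.65*k^3 - 1.71*k^2 + 5.28*k - 3.45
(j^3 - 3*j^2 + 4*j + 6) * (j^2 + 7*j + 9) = j^5 + 4*j^4 - 8*j^3 + 7*j^2 + 78*j + 54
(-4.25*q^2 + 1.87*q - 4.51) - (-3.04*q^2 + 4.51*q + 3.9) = -1.21*q^2 - 2.64*q - 8.41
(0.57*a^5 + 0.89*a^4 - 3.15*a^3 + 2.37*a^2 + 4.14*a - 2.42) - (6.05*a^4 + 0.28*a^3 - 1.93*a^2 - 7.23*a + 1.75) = 0.57*a^5 - 5.16*a^4 - 3.43*a^3 + 4.3*a^2 + 11.37*a - 4.17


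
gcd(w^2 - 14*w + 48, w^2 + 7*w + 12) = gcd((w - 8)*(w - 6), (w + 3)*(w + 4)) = 1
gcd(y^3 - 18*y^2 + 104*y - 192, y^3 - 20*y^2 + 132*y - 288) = y^2 - 14*y + 48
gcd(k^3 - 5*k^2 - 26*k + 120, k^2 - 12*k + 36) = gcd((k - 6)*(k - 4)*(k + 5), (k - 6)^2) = k - 6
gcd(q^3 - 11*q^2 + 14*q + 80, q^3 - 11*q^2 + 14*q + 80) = q^3 - 11*q^2 + 14*q + 80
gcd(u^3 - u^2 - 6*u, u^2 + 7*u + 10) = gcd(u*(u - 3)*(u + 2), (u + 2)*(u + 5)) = u + 2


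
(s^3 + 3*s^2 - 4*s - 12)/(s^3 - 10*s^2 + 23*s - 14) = (s^2 + 5*s + 6)/(s^2 - 8*s + 7)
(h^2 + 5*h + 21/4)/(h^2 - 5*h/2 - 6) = (h + 7/2)/(h - 4)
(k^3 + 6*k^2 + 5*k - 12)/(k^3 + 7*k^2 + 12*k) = (k - 1)/k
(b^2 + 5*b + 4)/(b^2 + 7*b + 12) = (b + 1)/(b + 3)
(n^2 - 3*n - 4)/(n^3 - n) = (n - 4)/(n*(n - 1))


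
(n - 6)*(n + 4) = n^2 - 2*n - 24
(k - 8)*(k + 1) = k^2 - 7*k - 8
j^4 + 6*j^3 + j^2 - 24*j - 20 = (j - 2)*(j + 1)*(j + 2)*(j + 5)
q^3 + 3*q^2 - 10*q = q*(q - 2)*(q + 5)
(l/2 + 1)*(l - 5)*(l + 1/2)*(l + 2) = l^4/2 - l^3/4 - 33*l^2/4 - 14*l - 5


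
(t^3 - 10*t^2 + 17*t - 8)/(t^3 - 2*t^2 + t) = (t - 8)/t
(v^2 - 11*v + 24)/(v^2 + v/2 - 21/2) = 2*(v - 8)/(2*v + 7)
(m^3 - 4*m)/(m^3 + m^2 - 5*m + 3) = m*(m^2 - 4)/(m^3 + m^2 - 5*m + 3)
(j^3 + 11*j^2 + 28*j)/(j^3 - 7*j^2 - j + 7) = j*(j^2 + 11*j + 28)/(j^3 - 7*j^2 - j + 7)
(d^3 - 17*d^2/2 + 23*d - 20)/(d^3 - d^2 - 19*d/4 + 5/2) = 2*(d^2 - 6*d + 8)/(2*d^2 + 3*d - 2)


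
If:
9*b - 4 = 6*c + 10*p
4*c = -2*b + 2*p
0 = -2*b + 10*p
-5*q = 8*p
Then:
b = 20/47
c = -8/47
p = 4/47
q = -32/235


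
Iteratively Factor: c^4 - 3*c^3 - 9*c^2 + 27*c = (c - 3)*(c^3 - 9*c) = (c - 3)^2*(c^2 + 3*c) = (c - 3)^2*(c + 3)*(c)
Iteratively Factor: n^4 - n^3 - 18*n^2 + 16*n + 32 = (n - 4)*(n^3 + 3*n^2 - 6*n - 8) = (n - 4)*(n - 2)*(n^2 + 5*n + 4) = (n - 4)*(n - 2)*(n + 1)*(n + 4)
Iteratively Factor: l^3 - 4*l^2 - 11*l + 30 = (l - 2)*(l^2 - 2*l - 15) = (l - 5)*(l - 2)*(l + 3)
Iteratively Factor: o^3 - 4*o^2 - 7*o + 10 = (o - 1)*(o^2 - 3*o - 10) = (o - 1)*(o + 2)*(o - 5)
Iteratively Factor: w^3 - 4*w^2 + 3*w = (w - 3)*(w^2 - w) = (w - 3)*(w - 1)*(w)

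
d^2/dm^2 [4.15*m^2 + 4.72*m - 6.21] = 8.30000000000000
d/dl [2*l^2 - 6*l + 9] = 4*l - 6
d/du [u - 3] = 1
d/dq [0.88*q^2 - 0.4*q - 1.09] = 1.76*q - 0.4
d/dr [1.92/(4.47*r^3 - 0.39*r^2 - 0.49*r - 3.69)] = (-25.7472*r^2 + 1.4976*r + 0.9408)/(-4.47*r^3 + 0.39*r^2 + 0.49*r + 3.69)^2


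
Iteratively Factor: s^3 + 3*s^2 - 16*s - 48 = (s + 4)*(s^2 - s - 12) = (s + 3)*(s + 4)*(s - 4)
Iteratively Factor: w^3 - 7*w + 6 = (w - 2)*(w^2 + 2*w - 3) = (w - 2)*(w + 3)*(w - 1)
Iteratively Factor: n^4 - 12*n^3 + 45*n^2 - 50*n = (n)*(n^3 - 12*n^2 + 45*n - 50) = n*(n - 2)*(n^2 - 10*n + 25) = n*(n - 5)*(n - 2)*(n - 5)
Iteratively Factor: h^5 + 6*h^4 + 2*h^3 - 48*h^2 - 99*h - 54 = (h + 1)*(h^4 + 5*h^3 - 3*h^2 - 45*h - 54) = (h + 1)*(h + 3)*(h^3 + 2*h^2 - 9*h - 18) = (h - 3)*(h + 1)*(h + 3)*(h^2 + 5*h + 6) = (h - 3)*(h + 1)*(h + 3)^2*(h + 2)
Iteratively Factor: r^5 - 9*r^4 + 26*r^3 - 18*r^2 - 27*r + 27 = (r - 1)*(r^4 - 8*r^3 + 18*r^2 - 27) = (r - 3)*(r - 1)*(r^3 - 5*r^2 + 3*r + 9) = (r - 3)^2*(r - 1)*(r^2 - 2*r - 3) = (r - 3)^3*(r - 1)*(r + 1)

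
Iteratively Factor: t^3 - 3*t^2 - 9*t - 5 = (t + 1)*(t^2 - 4*t - 5) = (t + 1)^2*(t - 5)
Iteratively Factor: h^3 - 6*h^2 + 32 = (h - 4)*(h^2 - 2*h - 8) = (h - 4)*(h + 2)*(h - 4)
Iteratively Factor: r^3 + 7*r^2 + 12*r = (r)*(r^2 + 7*r + 12) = r*(r + 4)*(r + 3)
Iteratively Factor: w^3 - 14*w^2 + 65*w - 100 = (w - 4)*(w^2 - 10*w + 25) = (w - 5)*(w - 4)*(w - 5)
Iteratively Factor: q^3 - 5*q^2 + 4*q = (q)*(q^2 - 5*q + 4) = q*(q - 1)*(q - 4)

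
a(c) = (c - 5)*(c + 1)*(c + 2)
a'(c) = (c - 5)*(c + 1) + (c - 5)*(c + 2) + (c + 1)*(c + 2)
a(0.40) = -15.46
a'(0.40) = -14.12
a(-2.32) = -3.09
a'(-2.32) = 12.43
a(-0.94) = -0.38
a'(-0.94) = -6.59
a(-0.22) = -7.25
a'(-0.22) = -11.97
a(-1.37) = 1.48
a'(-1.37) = -1.89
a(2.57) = -39.65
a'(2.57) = -3.47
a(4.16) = -26.70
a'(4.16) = 22.28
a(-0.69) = -2.31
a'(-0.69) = -8.81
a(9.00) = 440.00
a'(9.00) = 194.00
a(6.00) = 56.00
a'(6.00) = 71.00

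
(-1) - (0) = -1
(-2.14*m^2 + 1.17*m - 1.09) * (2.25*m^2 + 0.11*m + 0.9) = -4.815*m^4 + 2.3971*m^3 - 4.2498*m^2 + 0.9331*m - 0.981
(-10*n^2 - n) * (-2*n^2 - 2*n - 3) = 20*n^4 + 22*n^3 + 32*n^2 + 3*n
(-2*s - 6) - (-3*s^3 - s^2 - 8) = 3*s^3 + s^2 - 2*s + 2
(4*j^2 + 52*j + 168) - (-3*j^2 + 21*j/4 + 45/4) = 7*j^2 + 187*j/4 + 627/4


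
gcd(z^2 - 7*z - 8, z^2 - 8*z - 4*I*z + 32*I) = z - 8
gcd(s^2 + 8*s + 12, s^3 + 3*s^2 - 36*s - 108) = s + 6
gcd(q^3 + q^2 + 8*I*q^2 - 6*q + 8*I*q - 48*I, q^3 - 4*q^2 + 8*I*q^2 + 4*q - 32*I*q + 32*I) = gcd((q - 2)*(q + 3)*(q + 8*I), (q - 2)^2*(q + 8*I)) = q^2 + q*(-2 + 8*I) - 16*I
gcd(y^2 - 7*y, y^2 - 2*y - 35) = y - 7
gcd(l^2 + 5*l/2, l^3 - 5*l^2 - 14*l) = l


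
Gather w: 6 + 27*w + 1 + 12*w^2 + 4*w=12*w^2 + 31*w + 7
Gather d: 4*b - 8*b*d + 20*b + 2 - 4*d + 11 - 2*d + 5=24*b + d*(-8*b - 6) + 18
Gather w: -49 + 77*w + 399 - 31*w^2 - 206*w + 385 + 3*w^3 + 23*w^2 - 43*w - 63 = 3*w^3 - 8*w^2 - 172*w + 672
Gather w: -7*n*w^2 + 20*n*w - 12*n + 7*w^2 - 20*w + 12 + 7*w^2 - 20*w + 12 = -12*n + w^2*(14 - 7*n) + w*(20*n - 40) + 24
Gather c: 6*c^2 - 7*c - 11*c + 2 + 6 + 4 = 6*c^2 - 18*c + 12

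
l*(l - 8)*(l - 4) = l^3 - 12*l^2 + 32*l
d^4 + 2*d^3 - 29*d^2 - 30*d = d*(d - 5)*(d + 1)*(d + 6)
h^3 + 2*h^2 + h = h*(h + 1)^2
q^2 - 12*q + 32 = (q - 8)*(q - 4)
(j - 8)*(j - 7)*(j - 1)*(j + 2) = j^4 - 14*j^3 + 39*j^2 + 86*j - 112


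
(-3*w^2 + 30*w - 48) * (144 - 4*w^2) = 12*w^4 - 120*w^3 - 240*w^2 + 4320*w - 6912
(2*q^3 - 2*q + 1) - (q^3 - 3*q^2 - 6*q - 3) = q^3 + 3*q^2 + 4*q + 4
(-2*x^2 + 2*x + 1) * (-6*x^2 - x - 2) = 12*x^4 - 10*x^3 - 4*x^2 - 5*x - 2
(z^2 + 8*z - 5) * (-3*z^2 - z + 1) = -3*z^4 - 25*z^3 + 8*z^2 + 13*z - 5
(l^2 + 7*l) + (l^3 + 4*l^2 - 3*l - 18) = l^3 + 5*l^2 + 4*l - 18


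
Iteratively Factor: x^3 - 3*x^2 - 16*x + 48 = (x - 3)*(x^2 - 16) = (x - 4)*(x - 3)*(x + 4)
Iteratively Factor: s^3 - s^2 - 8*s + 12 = (s - 2)*(s^2 + s - 6) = (s - 2)*(s + 3)*(s - 2)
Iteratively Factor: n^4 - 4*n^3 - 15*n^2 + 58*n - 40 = (n - 5)*(n^3 + n^2 - 10*n + 8) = (n - 5)*(n - 1)*(n^2 + 2*n - 8) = (n - 5)*(n - 2)*(n - 1)*(n + 4)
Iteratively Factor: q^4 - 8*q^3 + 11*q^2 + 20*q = (q - 5)*(q^3 - 3*q^2 - 4*q) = q*(q - 5)*(q^2 - 3*q - 4) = q*(q - 5)*(q - 4)*(q + 1)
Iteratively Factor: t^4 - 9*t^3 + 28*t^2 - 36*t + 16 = (t - 4)*(t^3 - 5*t^2 + 8*t - 4) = (t - 4)*(t - 2)*(t^2 - 3*t + 2) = (t - 4)*(t - 2)*(t - 1)*(t - 2)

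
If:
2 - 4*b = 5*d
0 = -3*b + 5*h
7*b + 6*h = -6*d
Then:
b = -12/29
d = 106/145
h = -36/145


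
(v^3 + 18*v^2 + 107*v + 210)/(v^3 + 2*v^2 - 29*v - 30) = (v^2 + 12*v + 35)/(v^2 - 4*v - 5)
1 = 1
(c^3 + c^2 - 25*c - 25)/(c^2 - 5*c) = c + 6 + 5/c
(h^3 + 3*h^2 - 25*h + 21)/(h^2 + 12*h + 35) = (h^2 - 4*h + 3)/(h + 5)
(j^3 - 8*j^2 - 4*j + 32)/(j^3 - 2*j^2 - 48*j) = (j^2 - 4)/(j*(j + 6))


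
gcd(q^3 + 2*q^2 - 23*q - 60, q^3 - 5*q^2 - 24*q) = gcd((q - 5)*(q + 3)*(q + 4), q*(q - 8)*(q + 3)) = q + 3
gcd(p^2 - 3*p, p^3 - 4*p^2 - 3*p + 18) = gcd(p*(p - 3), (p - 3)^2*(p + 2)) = p - 3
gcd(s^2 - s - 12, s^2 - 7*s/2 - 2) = s - 4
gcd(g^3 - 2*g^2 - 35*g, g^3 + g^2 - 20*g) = g^2 + 5*g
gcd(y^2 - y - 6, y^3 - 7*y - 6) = y^2 - y - 6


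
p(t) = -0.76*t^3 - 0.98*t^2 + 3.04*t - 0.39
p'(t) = -2.28*t^2 - 1.96*t + 3.04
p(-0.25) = -1.20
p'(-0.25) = 3.39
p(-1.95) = -4.41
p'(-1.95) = -1.81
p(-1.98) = -4.35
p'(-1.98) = -2.02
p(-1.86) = -4.54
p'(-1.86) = -1.20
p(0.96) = 0.95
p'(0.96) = -0.94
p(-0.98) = -3.60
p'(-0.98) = 2.77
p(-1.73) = -4.65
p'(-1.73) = -0.39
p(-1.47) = -4.56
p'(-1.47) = 0.99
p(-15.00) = 2298.51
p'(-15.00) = -480.56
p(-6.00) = 110.25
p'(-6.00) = -67.28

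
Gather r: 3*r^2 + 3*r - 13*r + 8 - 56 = 3*r^2 - 10*r - 48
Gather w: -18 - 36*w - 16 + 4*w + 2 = -32*w - 32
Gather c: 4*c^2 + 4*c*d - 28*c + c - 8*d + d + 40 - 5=4*c^2 + c*(4*d - 27) - 7*d + 35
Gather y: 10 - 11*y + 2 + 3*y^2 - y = 3*y^2 - 12*y + 12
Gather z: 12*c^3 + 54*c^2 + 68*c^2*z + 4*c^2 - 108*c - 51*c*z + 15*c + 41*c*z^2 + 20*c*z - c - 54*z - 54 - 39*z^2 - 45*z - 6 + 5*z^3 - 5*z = 12*c^3 + 58*c^2 - 94*c + 5*z^3 + z^2*(41*c - 39) + z*(68*c^2 - 31*c - 104) - 60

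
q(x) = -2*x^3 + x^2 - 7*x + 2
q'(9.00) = -475.00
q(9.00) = -1438.00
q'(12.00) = -847.00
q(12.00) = -3394.00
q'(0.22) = -6.85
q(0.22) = 0.49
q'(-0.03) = -7.07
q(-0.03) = 2.21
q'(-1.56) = -24.72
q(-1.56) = 22.95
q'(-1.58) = -25.14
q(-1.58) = 23.45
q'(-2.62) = -53.43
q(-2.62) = 63.17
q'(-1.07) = -16.01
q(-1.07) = 13.08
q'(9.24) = -500.79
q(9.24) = -1555.08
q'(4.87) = -139.56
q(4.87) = -239.38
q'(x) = -6*x^2 + 2*x - 7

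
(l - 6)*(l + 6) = l^2 - 36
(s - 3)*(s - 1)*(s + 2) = s^3 - 2*s^2 - 5*s + 6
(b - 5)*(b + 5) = b^2 - 25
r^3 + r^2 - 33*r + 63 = (r - 3)^2*(r + 7)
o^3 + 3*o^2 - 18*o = o*(o - 3)*(o + 6)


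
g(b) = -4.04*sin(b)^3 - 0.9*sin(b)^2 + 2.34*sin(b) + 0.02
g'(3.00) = -1.83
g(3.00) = 0.32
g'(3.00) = -1.83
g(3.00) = 0.32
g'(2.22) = 4.10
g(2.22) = -0.73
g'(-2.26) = 2.22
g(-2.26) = -0.46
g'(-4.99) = -2.91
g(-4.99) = -2.16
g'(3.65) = -0.30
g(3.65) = -0.87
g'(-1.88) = 2.11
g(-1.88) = 0.47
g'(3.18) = -2.39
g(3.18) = -0.07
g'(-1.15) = -2.50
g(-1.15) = 0.21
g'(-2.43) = 1.25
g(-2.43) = -0.77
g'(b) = -12.12*sin(b)^2*cos(b) - 1.8*sin(b)*cos(b) + 2.34*cos(b) = (-12.12*sin(b)^2 - 1.8*sin(b) + 2.34)*cos(b)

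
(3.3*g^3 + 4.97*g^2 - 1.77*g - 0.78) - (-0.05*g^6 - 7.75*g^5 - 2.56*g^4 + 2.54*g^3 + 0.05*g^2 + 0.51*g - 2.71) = 0.05*g^6 + 7.75*g^5 + 2.56*g^4 + 0.76*g^3 + 4.92*g^2 - 2.28*g + 1.93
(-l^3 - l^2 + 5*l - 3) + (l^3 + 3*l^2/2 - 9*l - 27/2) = l^2/2 - 4*l - 33/2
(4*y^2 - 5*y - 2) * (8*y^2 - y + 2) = 32*y^4 - 44*y^3 - 3*y^2 - 8*y - 4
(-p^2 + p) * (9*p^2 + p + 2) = -9*p^4 + 8*p^3 - p^2 + 2*p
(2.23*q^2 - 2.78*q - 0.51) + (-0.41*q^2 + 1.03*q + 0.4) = 1.82*q^2 - 1.75*q - 0.11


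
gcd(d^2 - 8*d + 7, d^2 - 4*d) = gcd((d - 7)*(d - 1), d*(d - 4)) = 1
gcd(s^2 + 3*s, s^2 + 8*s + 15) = s + 3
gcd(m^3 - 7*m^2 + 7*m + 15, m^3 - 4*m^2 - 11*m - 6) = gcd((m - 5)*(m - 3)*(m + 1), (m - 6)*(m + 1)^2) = m + 1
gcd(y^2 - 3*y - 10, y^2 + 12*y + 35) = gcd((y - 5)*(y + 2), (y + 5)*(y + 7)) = 1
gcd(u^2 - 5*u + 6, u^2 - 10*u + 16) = u - 2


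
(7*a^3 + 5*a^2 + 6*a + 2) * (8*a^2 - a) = 56*a^5 + 33*a^4 + 43*a^3 + 10*a^2 - 2*a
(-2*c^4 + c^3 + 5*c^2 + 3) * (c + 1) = -2*c^5 - c^4 + 6*c^3 + 5*c^2 + 3*c + 3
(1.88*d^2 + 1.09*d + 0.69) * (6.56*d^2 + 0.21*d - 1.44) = 12.3328*d^4 + 7.5452*d^3 + 2.0481*d^2 - 1.4247*d - 0.9936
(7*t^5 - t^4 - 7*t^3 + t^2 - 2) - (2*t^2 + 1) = 7*t^5 - t^4 - 7*t^3 - t^2 - 3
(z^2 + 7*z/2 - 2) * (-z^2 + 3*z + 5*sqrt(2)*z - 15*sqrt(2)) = -z^4 - z^3/2 + 5*sqrt(2)*z^3 + 5*sqrt(2)*z^2/2 + 25*z^2/2 - 125*sqrt(2)*z/2 - 6*z + 30*sqrt(2)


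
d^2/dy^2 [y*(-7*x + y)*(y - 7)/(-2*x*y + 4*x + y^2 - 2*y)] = 2*(4*y*(7*x - y)*(y - 7)*(x - y + 1)^2 + (7*x - 3*y + 7)*(2*x*y - 4*x - y^2 + 2*y)^2 + (2*x*y - 4*x - y^2 + 2*y)*(y*(7*x - y)*(y - 7) - 2*y*(7*x - y)*(x - y + 1) + 2*y*(y - 7)*(x - y + 1) - 2*(7*x - y)*(y - 7)*(x - y + 1)))/(2*x*y - 4*x - y^2 + 2*y)^3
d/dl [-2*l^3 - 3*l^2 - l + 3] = -6*l^2 - 6*l - 1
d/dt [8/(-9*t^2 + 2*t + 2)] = 16*(9*t - 1)/(-9*t^2 + 2*t + 2)^2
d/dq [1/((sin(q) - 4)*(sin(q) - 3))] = (7 - 2*sin(q))*cos(q)/((sin(q) - 4)^2*(sin(q) - 3)^2)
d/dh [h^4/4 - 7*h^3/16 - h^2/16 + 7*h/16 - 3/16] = h^3 - 21*h^2/16 - h/8 + 7/16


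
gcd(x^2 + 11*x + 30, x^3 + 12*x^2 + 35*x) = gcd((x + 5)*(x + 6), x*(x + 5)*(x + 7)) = x + 5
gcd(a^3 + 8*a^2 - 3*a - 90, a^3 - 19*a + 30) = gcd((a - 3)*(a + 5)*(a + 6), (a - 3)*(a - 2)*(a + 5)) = a^2 + 2*a - 15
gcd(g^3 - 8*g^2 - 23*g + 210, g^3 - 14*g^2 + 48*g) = g - 6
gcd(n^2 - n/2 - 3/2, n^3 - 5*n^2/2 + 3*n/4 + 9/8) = n - 3/2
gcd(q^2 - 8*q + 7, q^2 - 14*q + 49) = q - 7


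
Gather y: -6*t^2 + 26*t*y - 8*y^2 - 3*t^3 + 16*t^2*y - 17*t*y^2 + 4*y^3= -3*t^3 - 6*t^2 + 4*y^3 + y^2*(-17*t - 8) + y*(16*t^2 + 26*t)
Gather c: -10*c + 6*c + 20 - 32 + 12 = -4*c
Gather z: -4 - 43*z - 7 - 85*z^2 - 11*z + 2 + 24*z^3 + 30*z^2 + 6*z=24*z^3 - 55*z^2 - 48*z - 9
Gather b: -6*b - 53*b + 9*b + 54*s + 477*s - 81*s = -50*b + 450*s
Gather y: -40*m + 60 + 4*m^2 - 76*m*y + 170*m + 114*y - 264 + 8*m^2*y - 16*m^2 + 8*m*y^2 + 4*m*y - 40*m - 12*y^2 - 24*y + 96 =-12*m^2 + 90*m + y^2*(8*m - 12) + y*(8*m^2 - 72*m + 90) - 108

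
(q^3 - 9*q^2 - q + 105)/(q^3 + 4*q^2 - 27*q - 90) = (q - 7)/(q + 6)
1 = 1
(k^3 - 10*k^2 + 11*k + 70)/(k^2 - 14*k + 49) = (k^2 - 3*k - 10)/(k - 7)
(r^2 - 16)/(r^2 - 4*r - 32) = (r - 4)/(r - 8)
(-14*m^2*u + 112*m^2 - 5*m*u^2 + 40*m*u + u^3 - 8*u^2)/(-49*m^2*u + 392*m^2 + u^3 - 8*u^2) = (2*m + u)/(7*m + u)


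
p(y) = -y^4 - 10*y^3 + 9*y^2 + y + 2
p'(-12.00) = 2377.00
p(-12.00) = -2170.00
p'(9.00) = -5183.00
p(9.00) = -13111.00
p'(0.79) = -5.48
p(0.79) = 3.09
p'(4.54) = -909.93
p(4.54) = -1168.56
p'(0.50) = 2.00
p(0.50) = 3.44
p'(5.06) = -1194.24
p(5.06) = -1713.59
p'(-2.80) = -196.79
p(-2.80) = 227.81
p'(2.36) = -176.19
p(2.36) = -107.98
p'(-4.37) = -316.75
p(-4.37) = 639.35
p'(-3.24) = -236.20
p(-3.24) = 323.16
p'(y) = -4*y^3 - 30*y^2 + 18*y + 1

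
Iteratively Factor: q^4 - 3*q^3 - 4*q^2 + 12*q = (q - 2)*(q^3 - q^2 - 6*q) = (q - 2)*(q + 2)*(q^2 - 3*q) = q*(q - 2)*(q + 2)*(q - 3)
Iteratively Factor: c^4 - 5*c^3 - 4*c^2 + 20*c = (c - 5)*(c^3 - 4*c) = (c - 5)*(c + 2)*(c^2 - 2*c) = c*(c - 5)*(c + 2)*(c - 2)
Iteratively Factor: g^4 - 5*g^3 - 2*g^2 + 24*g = (g - 4)*(g^3 - g^2 - 6*g) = g*(g - 4)*(g^2 - g - 6) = g*(g - 4)*(g - 3)*(g + 2)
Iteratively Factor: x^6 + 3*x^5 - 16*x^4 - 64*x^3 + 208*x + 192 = (x + 2)*(x^5 + x^4 - 18*x^3 - 28*x^2 + 56*x + 96) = (x - 2)*(x + 2)*(x^4 + 3*x^3 - 12*x^2 - 52*x - 48) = (x - 2)*(x + 2)^2*(x^3 + x^2 - 14*x - 24) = (x - 4)*(x - 2)*(x + 2)^2*(x^2 + 5*x + 6) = (x - 4)*(x - 2)*(x + 2)^2*(x + 3)*(x + 2)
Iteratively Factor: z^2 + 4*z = (z)*(z + 4)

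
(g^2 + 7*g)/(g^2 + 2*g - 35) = g/(g - 5)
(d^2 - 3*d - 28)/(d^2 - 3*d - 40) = (-d^2 + 3*d + 28)/(-d^2 + 3*d + 40)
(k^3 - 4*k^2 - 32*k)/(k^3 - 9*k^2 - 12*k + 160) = k/(k - 5)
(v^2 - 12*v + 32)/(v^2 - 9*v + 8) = (v - 4)/(v - 1)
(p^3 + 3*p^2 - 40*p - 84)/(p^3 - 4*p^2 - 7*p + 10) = (p^2 + p - 42)/(p^2 - 6*p + 5)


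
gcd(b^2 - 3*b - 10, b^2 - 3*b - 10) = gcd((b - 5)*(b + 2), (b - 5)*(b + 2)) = b^2 - 3*b - 10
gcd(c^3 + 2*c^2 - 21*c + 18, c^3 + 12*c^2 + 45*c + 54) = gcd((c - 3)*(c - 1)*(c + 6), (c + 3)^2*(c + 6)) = c + 6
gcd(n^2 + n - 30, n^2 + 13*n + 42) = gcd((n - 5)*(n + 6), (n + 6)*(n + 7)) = n + 6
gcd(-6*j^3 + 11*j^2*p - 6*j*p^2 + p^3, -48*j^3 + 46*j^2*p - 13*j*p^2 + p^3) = 6*j^2 - 5*j*p + p^2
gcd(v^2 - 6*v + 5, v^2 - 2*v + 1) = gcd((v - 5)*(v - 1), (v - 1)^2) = v - 1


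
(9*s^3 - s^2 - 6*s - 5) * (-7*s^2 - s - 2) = -63*s^5 - 2*s^4 + 25*s^3 + 43*s^2 + 17*s + 10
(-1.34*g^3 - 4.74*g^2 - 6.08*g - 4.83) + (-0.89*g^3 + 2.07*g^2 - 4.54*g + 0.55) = -2.23*g^3 - 2.67*g^2 - 10.62*g - 4.28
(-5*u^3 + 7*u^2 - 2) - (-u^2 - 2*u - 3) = -5*u^3 + 8*u^2 + 2*u + 1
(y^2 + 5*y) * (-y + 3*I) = -y^3 - 5*y^2 + 3*I*y^2 + 15*I*y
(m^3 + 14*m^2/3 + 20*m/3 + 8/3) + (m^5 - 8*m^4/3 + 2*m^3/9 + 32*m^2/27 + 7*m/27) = m^5 - 8*m^4/3 + 11*m^3/9 + 158*m^2/27 + 187*m/27 + 8/3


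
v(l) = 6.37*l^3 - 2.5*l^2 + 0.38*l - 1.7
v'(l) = 19.11*l^2 - 5.0*l + 0.38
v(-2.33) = -96.73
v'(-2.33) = 115.78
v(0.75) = -0.13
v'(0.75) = 7.38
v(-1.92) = -56.73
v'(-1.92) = 80.43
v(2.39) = 71.89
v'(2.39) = 97.59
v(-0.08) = -1.75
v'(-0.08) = 0.90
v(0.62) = -0.91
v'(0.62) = 4.63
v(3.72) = 293.04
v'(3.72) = 246.23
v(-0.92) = -9.13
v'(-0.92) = 21.15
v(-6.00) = -1469.90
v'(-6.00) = 718.34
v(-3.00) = -197.33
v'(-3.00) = 187.37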